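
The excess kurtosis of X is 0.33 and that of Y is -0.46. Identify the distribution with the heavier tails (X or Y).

Higher excess kurtosis ⇒ heavier tails relative to the normal distribution.
0.33 vs -0.46: the larger is 0.33, so X has heavier tails. (X is leptokurtic — heavier-than-normal tails; the other is platykurtic.)

X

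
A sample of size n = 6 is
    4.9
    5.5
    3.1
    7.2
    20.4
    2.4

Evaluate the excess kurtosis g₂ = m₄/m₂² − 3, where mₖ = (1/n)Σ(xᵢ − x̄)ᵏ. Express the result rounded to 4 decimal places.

0.7401

x̄ = 7.2500
Σ(xᵢ − x̄)² = 222.2550 ⇒ m₂ = 37.04250
Σ(xᵢ − x̄)⁴ = 30791.9904 ⇒ m₄ = 5131.99841
m₂² = 1372.14681
g₂ = m₄/m₂² − 3 = 3.74012 − 3 ≈ 0.7401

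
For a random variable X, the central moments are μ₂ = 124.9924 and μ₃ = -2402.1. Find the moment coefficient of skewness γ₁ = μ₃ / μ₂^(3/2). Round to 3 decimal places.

σ = √μ₂ = √124.9924 = 11.18000
σ³ = μ₂^(3/2) = 1397.41503
γ₁ = μ₃/σ³ = -2402.1 / 1397.41503 ≈ -1.719

-1.719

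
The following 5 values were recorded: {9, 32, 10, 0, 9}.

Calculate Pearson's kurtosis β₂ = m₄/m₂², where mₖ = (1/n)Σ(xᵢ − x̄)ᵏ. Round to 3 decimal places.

x̄ = 12.0000
Σ(xᵢ − x̄)² = 566.0000 ⇒ m₂ = 113.20000
Σ(xᵢ − x̄)⁴ = 180914.0000 ⇒ m₄ = 36182.80000
m₂² = 12814.24000
β₂ = m₄/m₂² = 36182.80000 / 12814.24000 ≈ 2.824

2.824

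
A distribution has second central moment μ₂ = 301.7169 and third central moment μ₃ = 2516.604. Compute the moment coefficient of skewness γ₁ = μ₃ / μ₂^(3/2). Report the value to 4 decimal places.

0.4802

σ = √μ₂ = √301.7169 = 17.37000
σ³ = μ₂^(3/2) = 5240.82255
γ₁ = μ₃/σ³ = 2516.604 / 5240.82255 ≈ 0.4802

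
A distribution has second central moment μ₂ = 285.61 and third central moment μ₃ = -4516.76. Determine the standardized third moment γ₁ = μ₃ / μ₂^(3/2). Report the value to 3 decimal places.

σ = √μ₂ = √285.61 = 16.90000
σ³ = μ₂^(3/2) = 4826.80900
γ₁ = μ₃/σ³ = -4516.76 / 4826.80900 ≈ -0.936

-0.936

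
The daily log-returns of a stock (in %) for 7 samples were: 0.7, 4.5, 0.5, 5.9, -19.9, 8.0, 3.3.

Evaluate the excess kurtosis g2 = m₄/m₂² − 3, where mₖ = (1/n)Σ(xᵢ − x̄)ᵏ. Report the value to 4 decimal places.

x̄ = 0.4286
Σ(xᵢ − x̄)² = 525.4143 ⇒ m₂ = 75.05918
Σ(xᵢ − x̄)⁴ = 175301.5327 ⇒ m₄ = 25043.07610
m₂² = 5633.88105
g2 = m₄/m₂² − 3 = 4.44508 − 3 ≈ 1.4451

1.4451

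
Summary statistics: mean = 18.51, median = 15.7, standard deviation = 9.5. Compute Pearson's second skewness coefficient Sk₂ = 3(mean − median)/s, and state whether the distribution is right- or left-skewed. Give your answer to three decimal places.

Sk₂ = 3(18.51 − 15.7) / 9.5 = 3 × 2.8100 / 9.5
    = 8.4300 / 9.5 ≈ 0.887
Sk₂ > 0 ⇒ mean > median ⇒ right-skewed (positive skew).

0.887, right-skewed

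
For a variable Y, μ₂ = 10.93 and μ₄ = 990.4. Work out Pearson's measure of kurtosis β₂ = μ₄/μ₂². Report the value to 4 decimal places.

8.2903

μ₂² = 10.93² = 119.46490
μ₄/μ₂² = 990.4 / 119.46490 = 8.29030
β₂ ≈ 8.2903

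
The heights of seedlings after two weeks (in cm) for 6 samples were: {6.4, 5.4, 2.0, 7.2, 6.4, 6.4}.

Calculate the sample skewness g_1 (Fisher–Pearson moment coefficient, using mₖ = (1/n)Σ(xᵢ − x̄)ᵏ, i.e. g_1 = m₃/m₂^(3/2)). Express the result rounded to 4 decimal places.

-1.4347

x̄ = (6.4 + 5.4 + 2.0 + 7.2 + 6.4 + 6.4) / 6 = 5.6333
deviations (xᵢ − x̄): 0.7667, -0.2333, -3.6333, 1.5667, 0.7667, 0.7667
Σ(xᵢ − x̄)² = 17.4733 ⇒ m₂ = 17.4733/6 = 2.91222
Σ(xᵢ − x̄)³ = -42.7796 ⇒ m₃ = -42.7796/6 = -7.12993
m₂^(3/2) = 2.91222^(1.5) = 4.96978
g_1 = m₃ / m₂^(3/2) = -7.12993 / 4.96978 ≈ -1.4347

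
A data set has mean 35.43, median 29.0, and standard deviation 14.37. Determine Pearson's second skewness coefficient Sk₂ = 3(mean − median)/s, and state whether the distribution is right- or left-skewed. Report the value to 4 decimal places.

1.3424, right-skewed

Sk₂ = 3(35.43 − 29.0) / 14.37 = 3 × 6.4300 / 14.37
    = 19.2900 / 14.37 ≈ 1.3424
Sk₂ > 0 ⇒ mean > median ⇒ right-skewed (positive skew).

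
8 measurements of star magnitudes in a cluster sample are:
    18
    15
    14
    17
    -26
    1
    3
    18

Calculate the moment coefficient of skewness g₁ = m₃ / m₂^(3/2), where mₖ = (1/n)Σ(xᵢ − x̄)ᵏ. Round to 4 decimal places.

x̄ = (18 + 15 + 14 + 17 - 26 + 1 + 3 + 18) / 8 = 7.5000
deviations (xᵢ − x̄): 10.5000, 7.5000, 6.5000, 9.5000, -33.5000, -6.5000, -4.5000, 10.5000
Σ(xᵢ − x̄)² = 1594.0000 ⇒ m₂ = 1594.0000/8 = 199.25000
Σ(xᵢ − x̄)³ = -34092.0000 ⇒ m₃ = -34092.0000/8 = -4261.50000
m₂^(3/2) = 199.25000^(1.5) = 2812.53215
g₁ = m₃ / m₂^(3/2) = -4261.50000 / 2812.53215 ≈ -1.5152

-1.5152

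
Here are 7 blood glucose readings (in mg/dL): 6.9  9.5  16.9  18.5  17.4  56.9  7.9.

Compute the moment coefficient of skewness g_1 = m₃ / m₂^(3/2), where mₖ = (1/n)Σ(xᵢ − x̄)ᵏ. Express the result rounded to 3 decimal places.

1.716

x̄ = (6.9 + 9.5 + 16.9 + 18.5 + 17.4 + 56.9 + 7.9) / 7 = 19.1429
deviations (xᵢ − x̄): -12.2429, -9.6429, -2.2429, -0.6429, -1.7429, 37.7571, -11.2429
Σ(xᵢ − x̄)² = 1803.3571 ⇒ m₂ = 1803.3571/7 = 257.62245
Σ(xᵢ − x̄)³ = 49657.0022 ⇒ m₃ = 49657.0022/7 = 7093.85746
m₂^(3/2) = 257.62245^(1.5) = 4135.00041
g_1 = m₃ / m₂^(3/2) = 7093.85746 / 4135.00041 ≈ 1.716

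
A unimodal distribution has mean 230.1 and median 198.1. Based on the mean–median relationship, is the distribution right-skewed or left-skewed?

right-skewed

mean − median = 230.1 − 198.1 = 32.0
mean > median ⇒ the longer tail is on the right ⇒ right-skewed (positively skewed).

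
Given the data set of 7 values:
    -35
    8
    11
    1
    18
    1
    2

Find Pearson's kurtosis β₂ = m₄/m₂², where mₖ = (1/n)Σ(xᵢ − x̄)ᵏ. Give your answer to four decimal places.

x̄ = 0.8571
Σ(xᵢ − x̄)² = 1734.8571 ⇒ m₂ = 247.83673
Σ(xᵢ − x̄)⁴ = 1752666.2974 ⇒ m₄ = 250380.89963
m₂² = 61423.04706
β₂ = m₄/m₂² = 250380.89963 / 61423.04706 ≈ 4.0763

4.0763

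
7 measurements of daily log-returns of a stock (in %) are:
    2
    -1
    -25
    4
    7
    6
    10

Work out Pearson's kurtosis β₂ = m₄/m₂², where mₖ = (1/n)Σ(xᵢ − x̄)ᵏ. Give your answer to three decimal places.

x̄ = 0.4286
Σ(xᵢ − x̄)² = 829.7143 ⇒ m₂ = 118.53061
Σ(xᵢ − x̄)⁴ = 429501.5160 ⇒ m₄ = 61357.35943
m₂² = 14049.50604
β₂ = m₄/m₂² = 61357.35943 / 14049.50604 ≈ 4.367

4.367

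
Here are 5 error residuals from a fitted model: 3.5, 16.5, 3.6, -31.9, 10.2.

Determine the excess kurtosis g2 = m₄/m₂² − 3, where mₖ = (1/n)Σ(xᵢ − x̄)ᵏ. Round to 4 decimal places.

x̄ = 0.3800
Σ(xᵢ − x̄)² = 1418.3880 ⇒ m₂ = 283.67760
Σ(xᵢ − x̄)⁴ = 1162786.4448 ⇒ m₄ = 232557.28897
m₂² = 80472.98074
g2 = m₄/m₂² − 3 = 2.88988 − 3 ≈ -0.1101

-0.1101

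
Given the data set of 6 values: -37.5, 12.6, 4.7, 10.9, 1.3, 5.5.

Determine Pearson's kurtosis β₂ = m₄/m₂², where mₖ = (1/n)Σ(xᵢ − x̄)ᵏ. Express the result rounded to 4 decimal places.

x̄ = -0.4167
Σ(xᵢ − x̄)² = 1736.8083 ⇒ m₂ = 289.46806
Σ(xᵢ − x̄)⁴ = 1938130.9291 ⇒ m₄ = 323021.82152
m₂² = 83791.75519
β₂ = m₄/m₂² = 323021.82152 / 83791.75519 ≈ 3.8551

3.8551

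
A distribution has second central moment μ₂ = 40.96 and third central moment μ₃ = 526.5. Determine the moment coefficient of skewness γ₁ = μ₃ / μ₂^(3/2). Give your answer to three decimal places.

2.008

σ = √μ₂ = √40.96 = 6.40000
σ³ = μ₂^(3/2) = 262.14400
γ₁ = μ₃/σ³ = 526.5 / 262.14400 ≈ 2.008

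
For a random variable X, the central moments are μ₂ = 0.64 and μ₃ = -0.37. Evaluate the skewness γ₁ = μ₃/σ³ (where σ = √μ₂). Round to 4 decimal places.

σ = √μ₂ = √0.64 = 0.80000
σ³ = μ₂^(3/2) = 0.51200
γ₁ = μ₃/σ³ = -0.37 / 0.51200 ≈ -0.7227

-0.7227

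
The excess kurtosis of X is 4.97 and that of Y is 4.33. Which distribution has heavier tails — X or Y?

X

Higher excess kurtosis ⇒ heavier tails relative to the normal distribution.
4.97 vs 4.33: the larger is 4.97, so X has heavier tails.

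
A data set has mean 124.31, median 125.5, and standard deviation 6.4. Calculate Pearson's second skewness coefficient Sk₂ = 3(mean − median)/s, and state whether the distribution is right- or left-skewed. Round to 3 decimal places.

Sk₂ = 3(124.31 − 125.5) / 6.4 = 3 × -1.1900 / 6.4
    = -3.5700 / 6.4 ≈ -0.558
Sk₂ < 0 ⇒ mean < median ⇒ left-skewed (negative skew).

-0.558, left-skewed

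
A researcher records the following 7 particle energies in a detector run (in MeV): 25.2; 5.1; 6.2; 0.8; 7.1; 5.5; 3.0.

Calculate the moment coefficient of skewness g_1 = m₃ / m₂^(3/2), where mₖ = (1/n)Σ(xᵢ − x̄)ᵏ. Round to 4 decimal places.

1.7389

x̄ = (25.2 + 5.1 + 6.2 + 0.8 + 7.1 + 5.5 + 3.0) / 7 = 7.5571
deviations (xᵢ − x̄): 17.6429, -2.4571, -1.3571, -6.7571, -0.4571, -2.0571, -4.5571
Σ(xᵢ − x̄)² = 390.0171 ⇒ m₂ = 390.0171/7 = 55.71673
Σ(xᵢ − x̄)³ = 5062.3986 ⇒ m₃ = 5062.3986/7 = 723.19980
m₂^(3/2) = 55.71673^(1.5) = 415.89001
g_1 = m₃ / m₂^(3/2) = 723.19980 / 415.89001 ≈ 1.7389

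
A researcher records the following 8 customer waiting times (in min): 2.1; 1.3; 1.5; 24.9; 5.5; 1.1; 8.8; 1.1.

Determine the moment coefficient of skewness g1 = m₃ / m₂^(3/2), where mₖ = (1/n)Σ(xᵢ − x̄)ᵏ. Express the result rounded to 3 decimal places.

x̄ = (2.1 + 1.3 + 1.5 + 24.9 + 5.5 + 1.1 + 8.8 + 1.1) / 8 = 5.7875
deviations (xᵢ − x̄): -3.6875, -4.4875, -4.2875, 19.1125, -0.2875, -4.6875, 3.0125, -4.6875
Σ(xᵢ − x̄)² = 470.5087 ⇒ m₂ = 470.5087/8 = 58.81359
Σ(xᵢ − x̄)³ = 6583.5571 ⇒ m₃ = 6583.5571/8 = 822.94464
m₂^(3/2) = 58.81359^(1.5) = 451.04158
g1 = m₃ / m₂^(3/2) = 822.94464 / 451.04158 ≈ 1.825

1.825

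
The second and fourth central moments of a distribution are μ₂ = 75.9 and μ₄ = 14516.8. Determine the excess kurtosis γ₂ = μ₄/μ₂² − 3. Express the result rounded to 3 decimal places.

-0.480

μ₂² = 75.9² = 5760.81000
μ₄/μ₂² = 14516.8 / 5760.81000 = 2.51992
γ₂ = 2.51992 − 3 ≈ -0.480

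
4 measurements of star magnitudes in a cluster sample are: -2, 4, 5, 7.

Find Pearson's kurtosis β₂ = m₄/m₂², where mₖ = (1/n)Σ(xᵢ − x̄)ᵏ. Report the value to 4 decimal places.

x̄ = 3.5000
Σ(xᵢ − x̄)² = 45.0000 ⇒ m₂ = 11.25000
Σ(xᵢ − x̄)⁴ = 1070.2500 ⇒ m₄ = 267.56250
m₂² = 126.56250
β₂ = m₄/m₂² = 267.56250 / 126.56250 ≈ 2.1141

2.1141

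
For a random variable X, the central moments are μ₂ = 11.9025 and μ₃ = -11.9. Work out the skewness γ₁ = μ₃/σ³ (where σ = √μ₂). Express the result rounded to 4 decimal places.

σ = √μ₂ = √11.9025 = 3.45000
σ³ = μ₂^(3/2) = 41.06363
γ₁ = μ₃/σ³ = -11.9 / 41.06363 ≈ -0.2898

-0.2898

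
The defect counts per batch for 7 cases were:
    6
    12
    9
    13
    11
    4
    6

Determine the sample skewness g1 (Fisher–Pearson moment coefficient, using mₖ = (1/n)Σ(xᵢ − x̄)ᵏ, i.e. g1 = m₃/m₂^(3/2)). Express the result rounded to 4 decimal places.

-0.0816

x̄ = (6 + 12 + 9 + 13 + 11 + 4 + 6) / 7 = 8.7143
deviations (xᵢ − x̄): -2.7143, 3.2857, 0.2857, 4.2857, 2.2857, -4.7143, -2.7143
Σ(xᵢ − x̄)² = 71.4286 ⇒ m₂ = 71.4286/7 = 10.20408
Σ(xᵢ − x̄)³ = -18.6122 ⇒ m₃ = -18.6122/7 = -2.65889
m₂^(3/2) = 10.20408^(1.5) = 32.59574
g1 = m₃ / m₂^(3/2) = -2.65889 / 32.59574 ≈ -0.0816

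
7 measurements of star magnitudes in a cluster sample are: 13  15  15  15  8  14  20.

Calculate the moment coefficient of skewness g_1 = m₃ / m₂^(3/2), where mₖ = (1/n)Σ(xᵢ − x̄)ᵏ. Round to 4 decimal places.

-0.2537

x̄ = (13 + 15 + 15 + 15 + 8 + 14 + 20) / 7 = 14.2857
deviations (xᵢ − x̄): -1.2857, 0.7143, 0.7143, 0.7143, -6.2857, -0.2857, 5.7143
Σ(xᵢ − x̄)² = 75.4286 ⇒ m₂ = 75.4286/7 = 10.77551
Σ(xᵢ − x̄)³ = -62.8163 ⇒ m₃ = -62.8163/7 = -8.97376
m₂^(3/2) = 10.77551^(1.5) = 35.37177
g_1 = m₃ / m₂^(3/2) = -8.97376 / 35.37177 ≈ -0.2537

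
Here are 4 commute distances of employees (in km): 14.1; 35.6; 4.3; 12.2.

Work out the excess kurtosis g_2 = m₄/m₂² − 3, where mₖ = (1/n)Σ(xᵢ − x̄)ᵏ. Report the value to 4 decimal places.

-0.8625

x̄ = 16.5500
Σ(xᵢ − x̄)² = 537.8900 ⇒ m₂ = 134.47250
Σ(xᵢ − x̄)⁴ = 154611.0694 ⇒ m₄ = 38652.76736
m₂² = 18082.85326
g_2 = m₄/m₂² − 3 = 2.13754 − 3 ≈ -0.8625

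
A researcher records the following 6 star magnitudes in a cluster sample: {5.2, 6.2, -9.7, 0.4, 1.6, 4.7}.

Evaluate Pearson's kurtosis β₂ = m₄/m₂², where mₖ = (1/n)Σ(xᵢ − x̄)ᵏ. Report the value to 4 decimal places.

x̄ = 1.4000
Σ(xᵢ − x̄)² = 172.6200 ⇒ m₂ = 28.77000
Σ(xᵢ − x̄)⁴ = 16039.6530 ⇒ m₄ = 2673.27550
m₂² = 827.71290
β₂ = m₄/m₂² = 2673.27550 / 827.71290 ≈ 3.2297

3.2297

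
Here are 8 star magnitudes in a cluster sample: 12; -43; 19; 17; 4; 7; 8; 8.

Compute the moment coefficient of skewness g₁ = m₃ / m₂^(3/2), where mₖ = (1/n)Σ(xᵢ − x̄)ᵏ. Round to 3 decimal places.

-1.959

x̄ = (12 - 43 + 19 + 17 + 4 + 7 + 8 + 8) / 8 = 4.0000
deviations (xᵢ − x̄): 8.0000, -47.0000, 15.0000, 13.0000, 0.0000, 3.0000, 4.0000, 4.0000
Σ(xᵢ − x̄)² = 2708.0000 ⇒ m₂ = 2708.0000/8 = 338.50000
Σ(xᵢ − x̄)³ = -97584.0000 ⇒ m₃ = -97584.0000/8 = -12198.00000
m₂^(3/2) = 338.50000^(1.5) = 6227.84807
g₁ = m₃ / m₂^(3/2) = -12198.00000 / 6227.84807 ≈ -1.959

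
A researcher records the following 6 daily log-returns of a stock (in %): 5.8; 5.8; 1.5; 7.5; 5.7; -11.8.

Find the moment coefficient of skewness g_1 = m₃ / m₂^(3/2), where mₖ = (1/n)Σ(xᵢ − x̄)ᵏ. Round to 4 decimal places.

-1.5150

x̄ = (5.8 + 5.8 + 1.5 + 7.5 + 5.7 - 11.8) / 6 = 2.4167
deviations (xᵢ − x̄): 3.3833, 3.3833, -0.9167, 5.0833, 3.2833, -14.2167
Σ(xᵢ − x̄)² = 262.4683 ⇒ m₂ = 262.4683/6 = 43.74472
Σ(xᵢ − x̄)³ = -2629.9444 ⇒ m₃ = -2629.9444/6 = -438.32407
m₂^(3/2) = 43.74472^(1.5) = 289.32669
g_1 = m₃ / m₂^(3/2) = -438.32407 / 289.32669 ≈ -1.5150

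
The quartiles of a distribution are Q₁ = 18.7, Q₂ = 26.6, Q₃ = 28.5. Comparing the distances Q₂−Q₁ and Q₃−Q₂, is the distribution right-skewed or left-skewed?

Q₂ − Q₁ = 7.9;  Q₃ − Q₂ = 1.9
Q₂ − Q₁ > Q₃ − Q₂ ⇒ the lower half is more spread out ⇒ left-skewed.

left-skewed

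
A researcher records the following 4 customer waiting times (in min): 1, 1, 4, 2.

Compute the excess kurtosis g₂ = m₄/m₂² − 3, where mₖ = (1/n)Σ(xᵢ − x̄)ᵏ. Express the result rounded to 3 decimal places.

x̄ = 2.0000
Σ(xᵢ − x̄)² = 6.0000 ⇒ m₂ = 1.50000
Σ(xᵢ − x̄)⁴ = 18.0000 ⇒ m₄ = 4.50000
m₂² = 2.25000
g₂ = m₄/m₂² − 3 = 2.00000 − 3 ≈ -1.000

-1.000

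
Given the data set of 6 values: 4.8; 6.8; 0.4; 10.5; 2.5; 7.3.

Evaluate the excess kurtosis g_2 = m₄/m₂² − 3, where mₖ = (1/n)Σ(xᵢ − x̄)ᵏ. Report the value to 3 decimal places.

x̄ = 5.3833
Σ(xᵢ − x̄)² = 65.3483 ⇒ m₂ = 10.89139
Σ(xᵢ − x̄)⁴ = 1388.8703 ⇒ m₄ = 231.47839
m₂² = 118.62235
g_2 = m₄/m₂² − 3 = 1.95139 − 3 ≈ -1.049

-1.049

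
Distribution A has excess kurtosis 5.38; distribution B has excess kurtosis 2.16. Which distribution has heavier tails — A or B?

Higher excess kurtosis ⇒ heavier tails relative to the normal distribution.
5.38 vs 2.16: the larger is 5.38, so A has heavier tails.

A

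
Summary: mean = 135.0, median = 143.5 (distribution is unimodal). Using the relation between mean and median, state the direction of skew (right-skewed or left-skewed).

mean − median = 135.0 − 143.5 = -8.5
mean < median ⇒ the longer tail is on the left ⇒ left-skewed (negatively skewed).

left-skewed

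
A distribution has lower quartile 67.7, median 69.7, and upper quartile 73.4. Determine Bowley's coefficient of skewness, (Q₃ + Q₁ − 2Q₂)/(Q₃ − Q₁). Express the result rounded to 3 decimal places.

0.298

numerator: Q₃ + Q₁ − 2Q₂ = 73.4 + 67.7 − 2×69.7 = 1.7000
denominator: Q₃ − Q₁ = 73.4 − 67.7 = 5.7000
Bowley skewness = 1.7000 / 5.7000 ≈ 0.298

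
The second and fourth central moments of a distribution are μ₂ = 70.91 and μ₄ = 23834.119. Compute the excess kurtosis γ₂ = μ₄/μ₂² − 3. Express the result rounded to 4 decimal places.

1.7401

μ₂² = 70.91² = 5028.22810
μ₄/μ₂² = 23834.119 / 5028.22810 = 4.74006
γ₂ = 4.74006 − 3 ≈ 1.7401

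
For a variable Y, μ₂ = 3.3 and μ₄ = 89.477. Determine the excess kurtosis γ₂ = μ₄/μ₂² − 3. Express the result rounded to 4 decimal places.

5.2164

μ₂² = 3.3² = 10.89000
μ₄/μ₂² = 89.477 / 10.89000 = 8.21644
γ₂ = 8.21644 − 3 ≈ 5.2164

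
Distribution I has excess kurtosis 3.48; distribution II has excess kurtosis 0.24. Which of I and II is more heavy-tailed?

I

Higher excess kurtosis ⇒ heavier tails relative to the normal distribution.
3.48 vs 0.24: the larger is 3.48, so I has heavier tails.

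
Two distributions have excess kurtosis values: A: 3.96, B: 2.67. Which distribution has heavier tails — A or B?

A

Higher excess kurtosis ⇒ heavier tails relative to the normal distribution.
3.96 vs 2.67: the larger is 3.96, so A has heavier tails.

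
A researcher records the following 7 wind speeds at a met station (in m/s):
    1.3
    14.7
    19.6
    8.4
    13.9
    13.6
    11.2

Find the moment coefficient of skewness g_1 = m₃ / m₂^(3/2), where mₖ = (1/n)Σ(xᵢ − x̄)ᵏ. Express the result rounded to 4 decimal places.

-0.6515

x̄ = (1.3 + 14.7 + 19.6 + 8.4 + 13.9 + 13.6 + 11.2) / 7 = 11.8143
deviations (xᵢ − x̄): -10.5143, 2.8857, 7.7857, -3.4143, 2.0857, 1.7857, -0.6143
Σ(xᵢ − x̄)² = 199.0686 ⇒ m₂ = 199.0686/7 = 28.43837
Σ(xᵢ − x̄)³ = -691.6425 ⇒ m₃ = -691.6425/7 = -98.80608
m₂^(3/2) = 28.43837^(1.5) = 151.65509
g_1 = m₃ / m₂^(3/2) = -98.80608 / 151.65509 ≈ -0.6515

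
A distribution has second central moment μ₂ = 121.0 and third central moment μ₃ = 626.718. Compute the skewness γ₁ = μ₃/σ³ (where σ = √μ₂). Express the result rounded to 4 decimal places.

σ = √μ₂ = √121.0 = 11.00000
σ³ = μ₂^(3/2) = 1331.00000
γ₁ = μ₃/σ³ = 626.718 / 1331.00000 ≈ 0.4709

0.4709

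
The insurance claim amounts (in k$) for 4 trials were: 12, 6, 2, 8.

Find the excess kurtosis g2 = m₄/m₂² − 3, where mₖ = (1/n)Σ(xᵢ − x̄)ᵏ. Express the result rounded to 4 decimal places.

-1.1479

x̄ = 7.0000
Σ(xᵢ − x̄)² = 52.0000 ⇒ m₂ = 13.00000
Σ(xᵢ − x̄)⁴ = 1252.0000 ⇒ m₄ = 313.00000
m₂² = 169.00000
g2 = m₄/m₂² − 3 = 1.85207 − 3 ≈ -1.1479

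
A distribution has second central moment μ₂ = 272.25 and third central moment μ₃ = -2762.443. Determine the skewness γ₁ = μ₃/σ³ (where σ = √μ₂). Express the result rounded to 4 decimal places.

-0.6150

σ = √μ₂ = √272.25 = 16.50000
σ³ = μ₂^(3/2) = 4492.12500
γ₁ = μ₃/σ³ = -2762.443 / 4492.12500 ≈ -0.6150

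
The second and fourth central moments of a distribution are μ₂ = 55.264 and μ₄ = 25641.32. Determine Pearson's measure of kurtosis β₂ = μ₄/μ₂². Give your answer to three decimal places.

μ₂² = 55.264² = 3054.10970
μ₄/μ₂² = 25641.32 / 3054.10970 = 8.39568
β₂ ≈ 8.396

8.396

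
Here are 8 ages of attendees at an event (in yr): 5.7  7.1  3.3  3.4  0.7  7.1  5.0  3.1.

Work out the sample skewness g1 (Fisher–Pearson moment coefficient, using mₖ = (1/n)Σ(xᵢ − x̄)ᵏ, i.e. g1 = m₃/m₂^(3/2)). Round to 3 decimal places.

-0.226

x̄ = (5.7 + 7.1 + 3.3 + 3.4 + 0.7 + 7.1 + 5.0 + 3.1) / 8 = 4.4250
deviations (xᵢ − x̄): 1.2750, 2.6750, -1.1250, -1.0250, -3.7250, 2.6750, 0.5750, -1.3250
Σ(xᵢ − x̄)² = 34.2150 ⇒ m₂ = 34.2150/8 = 4.27687
Σ(xᵢ − x̄)³ = -15.9682 ⇒ m₃ = -15.9682/8 = -1.99603
m₂^(3/2) = 4.27687^(1.5) = 8.84484
g1 = m₃ / m₂^(3/2) = -1.99603 / 8.84484 ≈ -0.226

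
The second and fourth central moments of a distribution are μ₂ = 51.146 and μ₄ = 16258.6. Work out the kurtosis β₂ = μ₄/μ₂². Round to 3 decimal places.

6.215

μ₂² = 51.146² = 2615.91332
μ₄/μ₂² = 16258.6 / 2615.91332 = 6.21527
β₂ ≈ 6.215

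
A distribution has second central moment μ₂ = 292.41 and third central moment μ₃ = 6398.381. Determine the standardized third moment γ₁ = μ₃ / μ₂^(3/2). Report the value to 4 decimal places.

σ = √μ₂ = √292.41 = 17.10000
σ³ = μ₂^(3/2) = 5000.21100
γ₁ = μ₃/σ³ = 6398.381 / 5000.21100 ≈ 1.2796

1.2796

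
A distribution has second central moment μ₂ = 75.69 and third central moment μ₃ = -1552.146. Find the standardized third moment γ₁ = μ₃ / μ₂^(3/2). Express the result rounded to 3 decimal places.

-2.357

σ = √μ₂ = √75.69 = 8.70000
σ³ = μ₂^(3/2) = 658.50300
γ₁ = μ₃/σ³ = -1552.146 / 658.50300 ≈ -2.357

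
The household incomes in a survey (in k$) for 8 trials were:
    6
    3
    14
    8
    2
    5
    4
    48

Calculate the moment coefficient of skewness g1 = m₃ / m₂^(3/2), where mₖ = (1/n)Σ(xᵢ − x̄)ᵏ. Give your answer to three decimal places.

2.020

x̄ = (6 + 3 + 14 + 8 + 2 + 5 + 4 + 48) / 8 = 11.2500
deviations (xᵢ − x̄): -5.2500, -8.2500, 2.7500, -3.2500, -9.2500, -6.2500, -7.2500, 36.7500
Σ(xᵢ − x̄)² = 1641.5000 ⇒ m₂ = 1641.5000/8 = 205.18750
Σ(xᵢ − x̄)³ = 47496.7500 ⇒ m₃ = 47496.7500/8 = 5937.09375
m₂^(3/2) = 205.18750^(1.5) = 2939.18113
g1 = m₃ / m₂^(3/2) = 5937.09375 / 2939.18113 ≈ 2.020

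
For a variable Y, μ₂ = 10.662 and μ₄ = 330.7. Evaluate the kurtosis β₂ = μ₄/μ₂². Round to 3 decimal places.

2.909

μ₂² = 10.662² = 113.67824
μ₄/μ₂² = 330.7 / 113.67824 = 2.90909
β₂ ≈ 2.909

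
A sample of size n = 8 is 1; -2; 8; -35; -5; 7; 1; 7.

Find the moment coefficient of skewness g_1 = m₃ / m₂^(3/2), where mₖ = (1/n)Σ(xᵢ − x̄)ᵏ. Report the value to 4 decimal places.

x̄ = (1 - 2 + 8 - 35 - 5 + 7 + 1 + 7) / 8 = -2.2500
deviations (xᵢ − x̄): 3.2500, 0.2500, 10.2500, -32.7500, -2.7500, 9.2500, 3.2500, 9.2500
Σ(xᵢ − x̄)² = 1377.5000 ⇒ m₂ = 1377.5000/8 = 172.18750
Σ(xᵢ − x̄)³ = -32418.7500 ⇒ m₃ = -32418.7500/8 = -4052.34375
m₂^(3/2) = 172.18750^(1.5) = 2259.44842
g_1 = m₃ / m₂^(3/2) = -4052.34375 / 2259.44842 ≈ -1.7935

-1.7935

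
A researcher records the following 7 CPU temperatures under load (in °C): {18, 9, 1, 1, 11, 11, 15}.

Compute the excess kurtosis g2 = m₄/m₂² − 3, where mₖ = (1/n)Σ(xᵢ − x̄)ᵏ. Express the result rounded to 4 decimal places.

-1.1807

x̄ = 9.4286
Σ(xᵢ − x̄)² = 251.7143 ⇒ m₂ = 35.95918
Σ(xᵢ − x̄)⁴ = 16467.1079 ⇒ m₄ = 2352.44398
m₂² = 1293.06289
g2 = m₄/m₂² − 3 = 1.81928 − 3 ≈ -1.1807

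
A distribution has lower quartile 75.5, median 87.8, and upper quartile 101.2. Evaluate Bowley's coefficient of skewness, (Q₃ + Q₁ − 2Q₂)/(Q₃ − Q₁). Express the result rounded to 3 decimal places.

0.043

numerator: Q₃ + Q₁ − 2Q₂ = 101.2 + 75.5 − 2×87.8 = 1.1000
denominator: Q₃ − Q₁ = 101.2 − 75.5 = 25.7000
Bowley skewness = 1.1000 / 25.7000 ≈ 0.043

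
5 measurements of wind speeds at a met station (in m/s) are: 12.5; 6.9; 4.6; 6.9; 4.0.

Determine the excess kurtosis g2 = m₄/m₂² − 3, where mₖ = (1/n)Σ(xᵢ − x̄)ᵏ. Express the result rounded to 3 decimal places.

-0.437

x̄ = 6.9800
Σ(xᵢ − x̄)² = 45.0280 ⇒ m₂ = 9.00560
Σ(xᵢ − x̄)⁴ = 1039.3923 ⇒ m₄ = 207.87846
m₂² = 81.10083
g2 = m₄/m₂² − 3 = 2.56321 − 3 ≈ -0.437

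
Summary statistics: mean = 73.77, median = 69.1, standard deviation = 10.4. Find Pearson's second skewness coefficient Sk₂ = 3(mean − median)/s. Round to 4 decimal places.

Sk₂ = 3(73.77 − 69.1) / 10.4 = 3 × 4.6700 / 10.4
    = 14.0100 / 10.4 ≈ 1.3471

1.3471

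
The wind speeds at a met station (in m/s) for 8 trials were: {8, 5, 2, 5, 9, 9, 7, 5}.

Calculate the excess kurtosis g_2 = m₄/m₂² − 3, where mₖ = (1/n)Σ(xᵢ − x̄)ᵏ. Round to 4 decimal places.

-0.8741

x̄ = 6.2500
Σ(xᵢ − x̄)² = 41.5000 ⇒ m₂ = 5.18750
Σ(xᵢ − x̄)⁴ = 457.6563 ⇒ m₄ = 57.20703
m₂² = 26.91016
g_2 = m₄/m₂² − 3 = 2.12585 − 3 ≈ -0.8741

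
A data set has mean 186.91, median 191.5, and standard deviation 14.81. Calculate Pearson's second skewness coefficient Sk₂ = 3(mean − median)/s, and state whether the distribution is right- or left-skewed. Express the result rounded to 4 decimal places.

Sk₂ = 3(186.91 − 191.5) / 14.81 = 3 × -4.5900 / 14.81
    = -13.7700 / 14.81 ≈ -0.9298
Sk₂ < 0 ⇒ mean < median ⇒ left-skewed (negative skew).

-0.9298, left-skewed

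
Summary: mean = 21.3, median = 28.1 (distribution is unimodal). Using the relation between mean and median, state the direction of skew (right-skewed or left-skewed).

left-skewed

mean − median = 21.3 − 28.1 = -6.8
mean < median ⇒ the longer tail is on the left ⇒ left-skewed (negatively skewed).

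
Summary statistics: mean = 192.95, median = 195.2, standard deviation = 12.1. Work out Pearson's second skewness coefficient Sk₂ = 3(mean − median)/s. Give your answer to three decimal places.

Sk₂ = 3(192.95 − 195.2) / 12.1 = 3 × -2.2500 / 12.1
    = -6.7500 / 12.1 ≈ -0.558

-0.558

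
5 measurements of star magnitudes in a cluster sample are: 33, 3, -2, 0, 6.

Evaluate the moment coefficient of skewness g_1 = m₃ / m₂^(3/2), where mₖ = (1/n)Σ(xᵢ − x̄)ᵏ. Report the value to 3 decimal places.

1.336

x̄ = (33 + 3 - 2 + 0 + 6) / 5 = 8.0000
deviations (xᵢ − x̄): 25.0000, -5.0000, -10.0000, -8.0000, -2.0000
Σ(xᵢ − x̄)² = 818.0000 ⇒ m₂ = 818.0000/5 = 163.60000
Σ(xᵢ − x̄)³ = 13980.0000 ⇒ m₃ = 13980.0000/5 = 2796.00000
m₂^(3/2) = 163.60000^(1.5) = 2092.54569
g_1 = m₃ / m₂^(3/2) = 2796.00000 / 2092.54569 ≈ 1.336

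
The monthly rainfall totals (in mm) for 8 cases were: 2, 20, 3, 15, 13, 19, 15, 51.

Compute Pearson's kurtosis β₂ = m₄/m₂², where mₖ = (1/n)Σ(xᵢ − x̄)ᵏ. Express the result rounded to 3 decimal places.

x̄ = 17.2500
Σ(xᵢ − x̄)² = 1613.5000 ⇒ m₂ = 201.68750
Σ(xᵢ − x̄)⁴ = 1393227.1563 ⇒ m₄ = 174153.39453
m₂² = 40677.84766
β₂ = m₄/m₂² = 174153.39453 / 40677.84766 ≈ 4.281

4.281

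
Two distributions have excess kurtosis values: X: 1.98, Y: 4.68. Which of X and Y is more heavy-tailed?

Y

Higher excess kurtosis ⇒ heavier tails relative to the normal distribution.
1.98 vs 4.68: the larger is 4.68, so Y has heavier tails.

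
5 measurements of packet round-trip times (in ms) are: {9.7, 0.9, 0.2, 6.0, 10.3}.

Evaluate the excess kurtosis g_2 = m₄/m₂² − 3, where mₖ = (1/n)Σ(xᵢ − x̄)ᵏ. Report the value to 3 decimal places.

x̄ = 5.4200
Σ(xᵢ − x̄)² = 90.1480 ⇒ m₂ = 18.02960
Σ(xᵢ − x̄)⁴ = 2062.6791 ⇒ m₄ = 412.53583
m₂² = 325.06648
g_2 = m₄/m₂² − 3 = 1.26908 − 3 ≈ -1.731

-1.731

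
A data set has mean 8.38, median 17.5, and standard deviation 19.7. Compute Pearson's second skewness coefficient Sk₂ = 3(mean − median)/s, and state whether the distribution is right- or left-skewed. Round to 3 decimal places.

-1.389, left-skewed

Sk₂ = 3(8.38 − 17.5) / 19.7 = 3 × -9.1200 / 19.7
    = -27.3600 / 19.7 ≈ -1.389
Sk₂ < 0 ⇒ mean < median ⇒ left-skewed (negative skew).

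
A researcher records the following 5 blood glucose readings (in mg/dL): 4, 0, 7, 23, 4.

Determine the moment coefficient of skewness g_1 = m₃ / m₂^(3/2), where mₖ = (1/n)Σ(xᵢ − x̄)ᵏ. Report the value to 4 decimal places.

x̄ = (4 + 0 + 7 + 23 + 4) / 5 = 7.6000
deviations (xᵢ − x̄): -3.6000, -7.6000, -0.6000, 15.4000, -3.6000
Σ(xᵢ − x̄)² = 321.2000 ⇒ m₂ = 321.2000/5 = 64.24000
Σ(xᵢ − x̄)³ = 3119.7600 ⇒ m₃ = 3119.7600/5 = 623.95200
m₂^(3/2) = 64.24000^(1.5) = 514.88270
g_1 = m₃ / m₂^(3/2) = 623.95200 / 514.88270 ≈ 1.2118

1.2118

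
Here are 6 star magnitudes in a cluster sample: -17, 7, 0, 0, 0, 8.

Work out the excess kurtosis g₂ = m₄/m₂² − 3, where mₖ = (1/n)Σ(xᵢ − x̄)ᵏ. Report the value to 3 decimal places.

x̄ = -0.3333
Σ(xᵢ − x̄)² = 401.3333 ⇒ m₂ = 66.88889
Σ(xᵢ − x̄)⁴ = 84875.1111 ⇒ m₄ = 14145.85185
m₂² = 4474.12346
g₂ = m₄/m₂² − 3 = 3.16170 − 3 ≈ 0.162

0.162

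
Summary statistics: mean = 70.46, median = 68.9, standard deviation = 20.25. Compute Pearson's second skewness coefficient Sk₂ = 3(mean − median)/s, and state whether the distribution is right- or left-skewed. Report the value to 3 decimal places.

Sk₂ = 3(70.46 − 68.9) / 20.25 = 3 × 1.5600 / 20.25
    = 4.6800 / 20.25 ≈ 0.231
Sk₂ > 0 ⇒ mean > median ⇒ right-skewed (positive skew).

0.231, right-skewed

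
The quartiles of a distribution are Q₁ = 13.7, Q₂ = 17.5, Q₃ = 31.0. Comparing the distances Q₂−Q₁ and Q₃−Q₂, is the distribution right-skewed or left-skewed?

right-skewed

Q₂ − Q₁ = 3.8;  Q₃ − Q₂ = 13.5
Q₃ − Q₂ > Q₂ − Q₁ ⇒ the upper half is more spread out ⇒ right-skewed.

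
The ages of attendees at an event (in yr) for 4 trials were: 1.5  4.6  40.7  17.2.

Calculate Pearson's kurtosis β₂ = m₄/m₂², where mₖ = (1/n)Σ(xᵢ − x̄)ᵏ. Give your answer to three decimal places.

x̄ = 16.0000
Σ(xᵢ − x̄)² = 951.7400 ⇒ m₂ = 237.93500
Σ(xᵢ − x̄)⁴ = 433306.5458 ⇒ m₄ = 108326.63645
m₂² = 56613.06423
β₂ = m₄/m₂² = 108326.63645 / 56613.06423 ≈ 1.913

1.913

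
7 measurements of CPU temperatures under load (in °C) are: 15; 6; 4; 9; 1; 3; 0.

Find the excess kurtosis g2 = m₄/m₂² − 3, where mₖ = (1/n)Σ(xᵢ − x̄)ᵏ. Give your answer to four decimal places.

-0.3641

x̄ = 5.4286
Σ(xᵢ − x̄)² = 161.7143 ⇒ m₂ = 23.10204
Σ(xᵢ − x̄)⁴ = 9847.6385 ⇒ m₄ = 1406.80550
m₂² = 533.70429
g2 = m₄/m₂² − 3 = 2.63593 − 3 ≈ -0.3641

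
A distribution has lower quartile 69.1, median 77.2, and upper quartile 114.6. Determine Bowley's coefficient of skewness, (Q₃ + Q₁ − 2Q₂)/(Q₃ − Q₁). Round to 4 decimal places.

numerator: Q₃ + Q₁ − 2Q₂ = 114.6 + 69.1 − 2×77.2 = 29.3000
denominator: Q₃ − Q₁ = 114.6 − 69.1 = 45.5000
Bowley skewness = 29.3000 / 45.5000 ≈ 0.6440

0.6440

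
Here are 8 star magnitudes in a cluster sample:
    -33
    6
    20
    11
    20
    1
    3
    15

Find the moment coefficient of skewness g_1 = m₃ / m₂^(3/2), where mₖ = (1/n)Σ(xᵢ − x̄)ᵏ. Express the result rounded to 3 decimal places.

-1.502

x̄ = (-33 + 6 + 20 + 11 + 20 + 1 + 3 + 15) / 8 = 5.3750
deviations (xᵢ − x̄): -38.3750, 0.6250, 14.6250, 5.6250, 14.6250, -4.3750, -2.3750, 9.6250
Σ(xᵢ − x̄)² = 2049.8750 ⇒ m₂ = 2049.8750/8 = 256.23438
Σ(xᵢ − x̄)³ = -49283.5313 ⇒ m₃ = -49283.5313/8 = -6160.44141
m₂^(3/2) = 256.23438^(1.5) = 4101.62629
g_1 = m₃ / m₂^(3/2) = -6160.44141 / 4101.62629 ≈ -1.502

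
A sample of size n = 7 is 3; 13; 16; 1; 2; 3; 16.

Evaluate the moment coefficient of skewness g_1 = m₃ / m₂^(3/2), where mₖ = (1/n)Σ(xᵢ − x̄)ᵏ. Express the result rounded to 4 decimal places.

0.3185

x̄ = (3 + 13 + 16 + 1 + 2 + 3 + 16) / 7 = 7.7143
deviations (xᵢ − x̄): -4.7143, 5.2857, 8.2857, -6.7143, -5.7143, -4.7143, 8.2857
Σ(xᵢ − x̄)² = 287.4286 ⇒ m₂ = 287.4286/7 = 41.06122
Σ(xᵢ − x̄)³ = 586.5306 ⇒ m₃ = 586.5306/7 = 83.79009
m₂^(3/2) = 41.06122^(1.5) = 263.11636
g_1 = m₃ / m₂^(3/2) = 83.79009 / 263.11636 ≈ 0.3185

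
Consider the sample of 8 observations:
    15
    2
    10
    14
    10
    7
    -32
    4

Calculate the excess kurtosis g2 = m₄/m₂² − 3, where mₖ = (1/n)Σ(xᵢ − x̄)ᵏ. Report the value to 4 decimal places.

2.1892

x̄ = 3.7500
Σ(xᵢ − x̄)² = 1601.5000 ⇒ m₂ = 200.18750
Σ(xᵢ − x̄)⁴ = 1663672.6563 ⇒ m₄ = 207959.08203
m₂² = 40075.03516
g2 = m₄/m₂² − 3 = 5.18924 − 3 ≈ 2.1892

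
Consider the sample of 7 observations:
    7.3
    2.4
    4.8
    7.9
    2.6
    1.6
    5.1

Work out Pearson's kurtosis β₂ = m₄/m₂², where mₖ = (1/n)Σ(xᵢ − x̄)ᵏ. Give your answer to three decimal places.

x̄ = 4.5286
Σ(xᵢ − x̄)² = 36.2743 ⇒ m₂ = 5.18204
Σ(xᵢ − x̄)⁴ = 296.2240 ⇒ m₄ = 42.31772
m₂² = 26.85355
β₂ = m₄/m₂² = 42.31772 / 26.85355 ≈ 1.576

1.576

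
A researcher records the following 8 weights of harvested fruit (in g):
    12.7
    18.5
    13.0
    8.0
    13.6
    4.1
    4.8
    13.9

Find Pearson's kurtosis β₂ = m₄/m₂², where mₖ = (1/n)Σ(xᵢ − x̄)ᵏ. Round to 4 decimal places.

1.9099

x̄ = 11.0750
Σ(xᵢ − x̄)² = 173.3150 ⇒ m₂ = 21.66438
Σ(xᵢ − x̄)⁴ = 7171.1613 ⇒ m₄ = 896.39517
m₂² = 469.34514
β₂ = m₄/m₂² = 896.39517 / 469.34514 ≈ 1.9099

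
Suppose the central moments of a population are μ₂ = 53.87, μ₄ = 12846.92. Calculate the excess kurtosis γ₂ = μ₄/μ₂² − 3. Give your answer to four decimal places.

μ₂² = 53.87² = 2901.97690
μ₄/μ₂² = 12846.92 / 2901.97690 = 4.42695
γ₂ = 4.42695 − 3 ≈ 1.4270

1.4270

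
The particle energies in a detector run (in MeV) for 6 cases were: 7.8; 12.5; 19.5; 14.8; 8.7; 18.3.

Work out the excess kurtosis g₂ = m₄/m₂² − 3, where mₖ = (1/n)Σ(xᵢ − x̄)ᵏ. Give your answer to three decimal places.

x̄ = 13.6000
Σ(xᵢ − x̄)² = 117.2000 ⇒ m₂ = 19.53333
Σ(xᵢ − x̄)⁴ = 3411.3716 ⇒ m₄ = 568.56193
m₂² = 381.55111
g₂ = m₄/m₂² − 3 = 1.49013 − 3 ≈ -1.510

-1.510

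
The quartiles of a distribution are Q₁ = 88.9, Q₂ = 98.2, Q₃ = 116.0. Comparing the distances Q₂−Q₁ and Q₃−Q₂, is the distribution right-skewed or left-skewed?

Q₂ − Q₁ = 9.3;  Q₃ − Q₂ = 17.8
Q₃ − Q₂ > Q₂ − Q₁ ⇒ the upper half is more spread out ⇒ right-skewed.

right-skewed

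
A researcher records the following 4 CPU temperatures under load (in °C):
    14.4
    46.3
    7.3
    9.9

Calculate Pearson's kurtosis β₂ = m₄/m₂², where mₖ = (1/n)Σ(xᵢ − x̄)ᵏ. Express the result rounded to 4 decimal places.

2.2616

x̄ = 19.4750
Σ(xᵢ − x̄)² = 985.2475 ⇒ m₂ = 246.31187
Σ(xᵢ − x̄)⁴ = 548837.2833 ⇒ m₄ = 137209.32082
m₂² = 60669.53977
β₂ = m₄/m₂² = 137209.32082 / 60669.53977 ≈ 2.2616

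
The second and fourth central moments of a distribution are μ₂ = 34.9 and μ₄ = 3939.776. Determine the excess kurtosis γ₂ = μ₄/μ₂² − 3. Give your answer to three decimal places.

μ₂² = 34.9² = 1218.01000
μ₄/μ₂² = 3939.776 / 1218.01000 = 3.23460
γ₂ = 3.23460 − 3 ≈ 0.235

0.235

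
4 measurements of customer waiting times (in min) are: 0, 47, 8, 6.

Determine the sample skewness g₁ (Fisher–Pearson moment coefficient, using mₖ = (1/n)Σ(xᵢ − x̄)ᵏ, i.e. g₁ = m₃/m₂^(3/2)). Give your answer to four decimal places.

x̄ = (0 + 47 + 8 + 6) / 4 = 15.2500
deviations (xᵢ − x̄): -15.2500, 31.7500, -7.2500, -9.2500
Σ(xᵢ − x̄)² = 1378.7500 ⇒ m₂ = 1378.7500/4 = 344.68750
Σ(xᵢ − x̄)³ = 27286.8750 ⇒ m₃ = 27286.8750/4 = 6821.71875
m₂^(3/2) = 344.68750^(1.5) = 6399.38592
g₁ = m₃ / m₂^(3/2) = 6821.71875 / 6399.38592 ≈ 1.0660

1.0660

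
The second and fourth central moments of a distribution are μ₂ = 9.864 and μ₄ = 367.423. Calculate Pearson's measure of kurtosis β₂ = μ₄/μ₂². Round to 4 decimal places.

μ₂² = 9.864² = 97.29850
μ₄/μ₂² = 367.423 / 97.29850 = 3.77625
β₂ ≈ 3.7762

3.7762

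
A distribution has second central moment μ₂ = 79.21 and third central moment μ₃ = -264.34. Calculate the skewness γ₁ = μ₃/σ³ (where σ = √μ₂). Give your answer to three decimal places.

σ = √μ₂ = √79.21 = 8.90000
σ³ = μ₂^(3/2) = 704.96900
γ₁ = μ₃/σ³ = -264.34 / 704.96900 ≈ -0.375

-0.375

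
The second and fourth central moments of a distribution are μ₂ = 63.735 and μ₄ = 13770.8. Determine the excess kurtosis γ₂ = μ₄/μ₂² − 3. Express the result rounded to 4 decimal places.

0.3900

μ₂² = 63.735² = 4062.15023
μ₄/μ₂² = 13770.8 / 4062.15023 = 3.39003
γ₂ = 3.39003 − 3 ≈ 0.3900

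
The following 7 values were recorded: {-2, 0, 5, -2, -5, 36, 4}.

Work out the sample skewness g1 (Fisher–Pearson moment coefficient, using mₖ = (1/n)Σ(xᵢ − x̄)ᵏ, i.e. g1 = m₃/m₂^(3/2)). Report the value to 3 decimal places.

1.782

x̄ = (-2 + 0 + 5 - 2 - 5 + 36 + 4) / 7 = 5.1429
deviations (xᵢ − x̄): -7.1429, -5.1429, -0.1429, -7.1429, -10.1429, 30.8571, -1.1429
Σ(xᵢ − x̄)² = 1184.8571 ⇒ m₂ = 1184.8571/7 = 169.26531
Σ(xᵢ − x̄)³ = 27471.1837 ⇒ m₃ = 27471.1837/7 = 3924.45481
m₂^(3/2) = 169.26531^(1.5) = 2202.17550
g1 = m₃ / m₂^(3/2) = 3924.45481 / 2202.17550 ≈ 1.782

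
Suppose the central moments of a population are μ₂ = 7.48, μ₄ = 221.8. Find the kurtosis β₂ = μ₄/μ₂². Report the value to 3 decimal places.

3.964

μ₂² = 7.48² = 55.95040
μ₄/μ₂² = 221.8 / 55.95040 = 3.96423
β₂ ≈ 3.964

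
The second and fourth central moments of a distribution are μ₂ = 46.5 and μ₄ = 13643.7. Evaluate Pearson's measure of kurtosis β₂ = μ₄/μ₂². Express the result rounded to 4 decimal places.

6.3100

μ₂² = 46.5² = 2162.25000
μ₄/μ₂² = 13643.7 / 2162.25000 = 6.30995
β₂ ≈ 6.3100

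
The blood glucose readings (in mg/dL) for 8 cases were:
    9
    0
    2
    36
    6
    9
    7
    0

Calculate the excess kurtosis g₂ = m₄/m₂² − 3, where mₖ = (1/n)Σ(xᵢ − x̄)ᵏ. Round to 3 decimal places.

2.074

x̄ = 8.6250
Σ(xᵢ − x̄)² = 951.8750 ⇒ m₂ = 118.98438
Σ(xᵢ − x̄)⁴ = 574635.1191 ⇒ m₄ = 71829.38989
m₂² = 14157.28149
g₂ = m₄/m₂² − 3 = 5.07367 − 3 ≈ 2.074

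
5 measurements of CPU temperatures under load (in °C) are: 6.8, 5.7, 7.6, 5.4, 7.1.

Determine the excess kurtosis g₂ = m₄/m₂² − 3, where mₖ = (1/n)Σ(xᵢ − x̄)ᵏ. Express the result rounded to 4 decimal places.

x̄ = 6.5200
Σ(xᵢ − x̄)² = 3.5080 ⇒ m₂ = 0.70160
Σ(xᵢ − x̄)⁴ = 3.5054 ⇒ m₄ = 0.70109
m₂² = 0.49224
g₂ = m₄/m₂² − 3 = 1.42427 − 3 ≈ -1.5757

-1.5757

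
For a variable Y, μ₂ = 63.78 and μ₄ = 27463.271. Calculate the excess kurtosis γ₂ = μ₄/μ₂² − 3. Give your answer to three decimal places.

3.751

μ₂² = 63.78² = 4067.88840
μ₄/μ₂² = 27463.271 / 4067.88840 = 6.75124
γ₂ = 6.75124 − 3 ≈ 3.751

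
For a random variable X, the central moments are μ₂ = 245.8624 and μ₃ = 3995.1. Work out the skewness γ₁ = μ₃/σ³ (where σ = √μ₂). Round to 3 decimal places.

σ = √μ₂ = √245.8624 = 15.68000
σ³ = μ₂^(3/2) = 3855.12243
γ₁ = μ₃/σ³ = 3995.1 / 3855.12243 ≈ 1.036

1.036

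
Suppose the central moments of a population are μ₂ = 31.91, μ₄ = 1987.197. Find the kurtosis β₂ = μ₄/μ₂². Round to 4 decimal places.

μ₂² = 31.91² = 1018.24810
μ₄/μ₂² = 1987.197 / 1018.24810 = 1.95158
β₂ ≈ 1.9516

1.9516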